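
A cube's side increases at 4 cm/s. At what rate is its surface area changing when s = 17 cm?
816 cm²/s

A = 6s²
dA/dt = 12s · ds/dt = 12·17·4 = 816 cm²/s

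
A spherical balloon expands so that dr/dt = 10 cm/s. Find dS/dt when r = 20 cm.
1600π cm²/s

S = 4πr²
dS/dt = dS/dr · dr/dt = 8πr · 10
At r = 20: dS/dt = 1600π cm²/s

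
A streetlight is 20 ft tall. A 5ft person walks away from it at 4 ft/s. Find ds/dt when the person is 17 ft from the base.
4/3 ft/s

By similar triangles: 20/(x+s) = 5/s
Solving: s = 5x/15
ds/dt = 5/15 · dx/dt = 1/3 · 4 = 4/3 ft/s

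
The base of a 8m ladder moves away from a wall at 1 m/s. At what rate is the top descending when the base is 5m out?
5√39/39 ≈ 0.8006 m/s

x² + y² = 8²
2x·dx/dt + 2y·dy/dt = 0
dy/dt = -x/y · dx/dt = -5/√39 · 1 = -5√39/39 m/s
The top is descending at 5√39/39 ≈ 0.8006 m/s.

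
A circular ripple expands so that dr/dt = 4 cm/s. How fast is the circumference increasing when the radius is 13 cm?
8π cm/s

C = 2πr
dC/dt = 2π · dr/dt = 2π · 4 = 8π cm/s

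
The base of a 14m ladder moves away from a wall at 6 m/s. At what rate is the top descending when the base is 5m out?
10√19/19 ≈ 2.294 m/s

x² + y² = 14²
2x·dx/dt + 2y·dy/dt = 0
dy/dt = -x/y · dx/dt = -5/(3√19) · 6 = -10√19/19 m/s
The top is descending at 10√19/19 ≈ 2.294 m/s.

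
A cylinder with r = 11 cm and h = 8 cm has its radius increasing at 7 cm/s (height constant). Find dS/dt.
420π cm²/s

S = 2πrh + 2πr² (lateral + bases)
dS/dt = (2πh + 4πr)·dr/dt = (2π·8 + 4π·11)·7
= 420π cm²/s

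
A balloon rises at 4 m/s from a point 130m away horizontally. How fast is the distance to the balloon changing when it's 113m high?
452√29669/29669 ≈ 2.624 m/s

z² = 130² + y²
z = √(130² + 113²) = √29669
dz/dt = y/z · dy/dt = 113/√29669 · 4 = 452√29669/29669 ≈ 2.624 m/s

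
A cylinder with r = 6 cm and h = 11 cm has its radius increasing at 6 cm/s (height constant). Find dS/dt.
276π cm²/s

S = 2πrh + 2πr² (lateral + bases)
dS/dt = (2πh + 4πr)·dr/dt = (2π·11 + 4π·6)·6
= 276π cm²/s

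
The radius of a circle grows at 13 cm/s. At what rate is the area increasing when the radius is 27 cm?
702π cm²/s

A = πr²
dA/dt = 2πr · dr/dt = 2π(27)(13) = 702π cm²/s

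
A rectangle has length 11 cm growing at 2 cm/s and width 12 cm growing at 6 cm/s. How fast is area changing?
90 cm²/s

A = lw
dA/dt = w·dl/dt + l·dw/dt = 12·2 + 11·6 = 90 cm²/s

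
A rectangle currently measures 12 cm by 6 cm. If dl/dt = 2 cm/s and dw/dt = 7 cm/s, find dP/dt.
18 cm/s

P = 2(l + w)
dP/dt = 2(dl/dt + dw/dt) = 2(2 + 7) = 18 cm/s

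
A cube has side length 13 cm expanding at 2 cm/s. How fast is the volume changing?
1014 cm³/s

V = s³
dV/dt = 3s² · ds/dt = 3·13²·2 = 1014 cm³/s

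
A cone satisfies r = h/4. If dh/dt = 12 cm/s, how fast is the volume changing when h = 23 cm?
1587π/4 cm³/s

V = (1/3)π(h/4)²h = πh³/48
dV/dt = πh²/16 · 12
At h = 23: dV/dt = 1587π/4 cm³/s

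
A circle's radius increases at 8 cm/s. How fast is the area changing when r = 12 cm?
192π cm²/s

A = πr²
dA/dt = 2πr · dr/dt = 2π(12)(8) = 192π cm²/s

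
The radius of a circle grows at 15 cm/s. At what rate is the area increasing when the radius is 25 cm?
750π cm²/s

A = πr²
dA/dt = 2πr · dr/dt = 2π(25)(15) = 750π cm²/s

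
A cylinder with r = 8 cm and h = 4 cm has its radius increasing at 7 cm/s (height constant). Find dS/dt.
280π cm²/s

S = 2πrh + 2πr² (lateral + bases)
dS/dt = (2πh + 4πr)·dr/dt = (2π·4 + 4π·8)·7
= 280π cm²/s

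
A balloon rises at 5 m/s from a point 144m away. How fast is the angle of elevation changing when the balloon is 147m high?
0.017003 rad/s

tan(θ) = y/144
sec²(θ) · dθ/dt = (1/144) · dy/dt
dθ/dt = cos²(θ)/144 · 5 = 144/(144² + 147²) · 5
dθ/dt = 0.017003 rad/s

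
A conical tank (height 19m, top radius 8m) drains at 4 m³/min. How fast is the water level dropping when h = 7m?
361/(784π) ≈ 0.1466 m/min

r/h = 8/19, so r = (8/19)h
V = (1/3)πr²h = (1/3)π((8/19)h)²h = (64/1083)πh³
dV/dh = (64/361)πh²
dh/dt = (dV/dt)/(dV/dh) = -4/((64/361)π·7²) = -361/(784π) m/min
The level is dropping at 361/(784π) ≈ 0.1466 m/min.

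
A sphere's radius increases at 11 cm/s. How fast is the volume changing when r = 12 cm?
6336π cm³/s

V = (4/3)πr³
dV/dt = dV/dr · dr/dt = 4πr² · 11
At r = 12: dV/dt = 6336π cm³/s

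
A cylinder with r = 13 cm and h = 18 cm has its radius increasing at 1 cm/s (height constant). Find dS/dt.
88π cm²/s

S = 2πrh + 2πr² (lateral + bases)
dS/dt = (2πh + 4πr)·dr/dt = (2π·18 + 4π·13)·1
= 88π cm²/s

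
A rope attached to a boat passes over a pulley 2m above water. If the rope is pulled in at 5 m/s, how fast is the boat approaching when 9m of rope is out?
45√77/77 ≈ 5.128 m/s

rope² = x² + 2²
x = √(9² - 2²) = √77
dx/dt = (rope/x) · d(rope)/dt = (9/√77) · (-5) = -45√77/77 m/s
The boat approaches at 45√77/77 ≈ 5.128 m/s.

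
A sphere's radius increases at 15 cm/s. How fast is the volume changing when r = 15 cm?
13500π cm³/s

V = (4/3)πr³
dV/dt = dV/dr · dr/dt = 4πr² · 15
At r = 15: dV/dt = 13500π cm³/s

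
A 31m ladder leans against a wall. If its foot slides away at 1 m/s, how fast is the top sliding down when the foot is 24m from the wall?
24√385/385 ≈ 1.223 m/s

x² + y² = 31²
2x·dx/dt + 2y·dy/dt = 0
dy/dt = -x/y · dx/dt = -24/√385 · 1 = -24√385/385 m/s
The top is descending at 24√385/385 ≈ 1.223 m/s.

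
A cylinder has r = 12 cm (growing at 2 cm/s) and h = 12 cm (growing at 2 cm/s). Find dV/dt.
864π cm³/s

V = πr²h
dV/dt = 2πrh·dr/dt + πr²·dh/dt
= 2π(12)(12)(2) + π(12)²(2)
= 864π cm³/s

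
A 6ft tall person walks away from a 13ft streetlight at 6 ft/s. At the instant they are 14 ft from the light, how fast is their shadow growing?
36/7 ft/s

By similar triangles: 13/(x+s) = 6/s
Solving: s = 6x/7
ds/dt = 6/7 · dx/dt = 6/7 · 6 = 36/7 ft/s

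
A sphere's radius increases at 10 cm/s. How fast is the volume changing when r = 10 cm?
4000π cm³/s

V = (4/3)πr³
dV/dt = dV/dr · dr/dt = 4πr² · 10
At r = 10: dV/dt = 4000π cm³/s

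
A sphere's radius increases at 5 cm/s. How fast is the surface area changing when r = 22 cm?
880π cm²/s

S = 4πr²
dS/dt = dS/dr · dr/dt = 8πr · 5
At r = 22: dS/dt = 880π cm²/s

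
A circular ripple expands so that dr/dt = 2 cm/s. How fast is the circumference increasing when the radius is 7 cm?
4π cm/s

C = 2πr
dC/dt = 2π · dr/dt = 2π · 2 = 4π cm/s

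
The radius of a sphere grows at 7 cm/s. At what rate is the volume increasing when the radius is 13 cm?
4732π cm³/s

V = (4/3)πr³
dV/dt = dV/dr · dr/dt = 4πr² · 7
At r = 13: dV/dt = 4732π cm³/s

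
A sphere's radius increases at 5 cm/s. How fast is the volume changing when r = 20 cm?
8000π cm³/s

V = (4/3)πr³
dV/dt = dV/dr · dr/dt = 4πr² · 5
At r = 20: dV/dt = 8000π cm³/s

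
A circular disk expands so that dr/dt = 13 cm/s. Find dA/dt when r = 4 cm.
104π cm²/s

A = πr²
dA/dt = 2πr · dr/dt = 2π(4)(13) = 104π cm²/s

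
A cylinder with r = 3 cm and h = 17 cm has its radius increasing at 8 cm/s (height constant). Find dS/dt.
368π cm²/s

S = 2πrh + 2πr² (lateral + bases)
dS/dt = (2πh + 4πr)·dr/dt = (2π·17 + 4π·3)·8
= 368π cm²/s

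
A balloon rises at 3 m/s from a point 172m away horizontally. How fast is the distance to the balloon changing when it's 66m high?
99√8485/8485 ≈ 1.075 m/s

z² = 172² + y²
z = √(172² + 66²) = 2√8485
dz/dt = y/z · dy/dt = 66/(2√8485) · 3 = 99√8485/8485 ≈ 1.075 m/s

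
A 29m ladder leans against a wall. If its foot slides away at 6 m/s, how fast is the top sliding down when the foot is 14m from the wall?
28√645/215 ≈ 3.307 m/s

x² + y² = 29²
2x·dx/dt + 2y·dy/dt = 0
dy/dt = -x/y · dx/dt = -14/√645 · 6 = -28√645/215 m/s
The top is descending at 28√645/215 ≈ 3.307 m/s.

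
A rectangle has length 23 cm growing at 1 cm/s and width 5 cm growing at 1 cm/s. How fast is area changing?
28 cm²/s

A = lw
dA/dt = w·dl/dt + l·dw/dt = 5·1 + 23·1 = 28 cm²/s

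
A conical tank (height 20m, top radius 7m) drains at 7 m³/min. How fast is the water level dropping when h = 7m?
400/(343π) ≈ 0.3712 m/min

r/h = 7/20, so r = (7/20)h
V = (1/3)πr²h = (1/3)π((7/20)h)²h = (49/1200)πh³
dV/dh = (49/400)πh²
dh/dt = (dV/dt)/(dV/dh) = -7/((49/400)π·7²) = -400/(343π) m/min
The level is dropping at 400/(343π) ≈ 0.3712 m/min.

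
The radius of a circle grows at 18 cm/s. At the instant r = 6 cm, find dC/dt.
36π cm/s

C = 2πr
dC/dt = 2π · dr/dt = 2π · 18 = 36π cm/s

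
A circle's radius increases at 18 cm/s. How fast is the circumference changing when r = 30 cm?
36π cm/s

C = 2πr
dC/dt = 2π · dr/dt = 2π · 18 = 36π cm/s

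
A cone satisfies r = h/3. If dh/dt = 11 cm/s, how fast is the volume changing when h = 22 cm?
5324π/9 cm³/s

V = (1/3)π(h/3)²h = πh³/27
dV/dt = πh²/9 · 11
At h = 22: dV/dt = 5324π/9 cm³/s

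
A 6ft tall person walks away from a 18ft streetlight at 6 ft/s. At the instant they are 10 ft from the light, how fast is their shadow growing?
3 ft/s

By similar triangles: 18/(x+s) = 6/s
Solving: s = 6x/12
ds/dt = 6/12 · dx/dt = 1/2 · 6 = 3 ft/s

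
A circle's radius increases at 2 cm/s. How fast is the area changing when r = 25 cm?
100π cm²/s

A = πr²
dA/dt = 2πr · dr/dt = 2π(25)(2) = 100π cm²/s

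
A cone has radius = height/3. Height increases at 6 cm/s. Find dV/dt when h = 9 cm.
54π cm³/s

V = (1/3)π(h/3)²h = πh³/27
dV/dt = πh²/9 · 6
At h = 9: dV/dt = 54π cm³/s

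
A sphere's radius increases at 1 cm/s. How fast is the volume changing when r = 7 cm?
196π cm³/s

V = (4/3)πr³
dV/dt = dV/dr · dr/dt = 4πr² · 1
At r = 7: dV/dt = 196π cm³/s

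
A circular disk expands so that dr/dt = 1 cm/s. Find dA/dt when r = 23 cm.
46π cm²/s

A = πr²
dA/dt = 2πr · dr/dt = 2π(23)(1) = 46π cm²/s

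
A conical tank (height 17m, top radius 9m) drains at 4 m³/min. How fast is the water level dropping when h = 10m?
289/(2025π) ≈ 0.04543 m/min

r/h = 9/17, so r = (9/17)h
V = (1/3)πr²h = (1/3)π((9/17)h)²h = (27/289)πh³
dV/dh = (81/289)πh²
dh/dt = (dV/dt)/(dV/dh) = -4/((81/289)π·10²) = -289/(2025π) m/min
The level is dropping at 289/(2025π) ≈ 0.04543 m/min.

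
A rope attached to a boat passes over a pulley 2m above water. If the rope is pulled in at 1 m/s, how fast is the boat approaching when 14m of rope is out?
7√3/12 ≈ 1.01 m/s

rope² = x² + 2²
x = √(14² - 2²) = 8√3
dx/dt = (rope/x) · d(rope)/dt = (14/(8√3)) · (-1) = -7√3/12 m/s
The boat approaches at 7√3/12 ≈ 1.01 m/s.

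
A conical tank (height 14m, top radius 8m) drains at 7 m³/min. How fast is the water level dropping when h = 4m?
343/(256π) ≈ 0.4265 m/min

r/h = 8/14, so r = (4/7)h
V = (1/3)πr²h = (1/3)π((4/7)h)²h = (16/147)πh³
dV/dh = (16/49)πh²
dh/dt = (dV/dt)/(dV/dh) = -7/((16/49)π·4²) = -343/(256π) m/min
The level is dropping at 343/(256π) ≈ 0.4265 m/min.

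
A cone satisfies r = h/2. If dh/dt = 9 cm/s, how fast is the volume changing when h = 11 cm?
1089π/4 cm³/s

V = (1/3)π(h/2)²h = πh³/12
dV/dt = πh²/4 · 9
At h = 11: dV/dt = 1089π/4 cm³/s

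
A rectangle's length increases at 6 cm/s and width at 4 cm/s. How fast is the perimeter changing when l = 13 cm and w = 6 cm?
20 cm/s

P = 2(l + w)
dP/dt = 2(dl/dt + dw/dt) = 2(6 + 4) = 20 cm/s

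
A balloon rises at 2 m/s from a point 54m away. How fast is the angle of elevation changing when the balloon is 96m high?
0.008902 rad/s

tan(θ) = y/54
sec²(θ) · dθ/dt = (1/54) · dy/dt
dθ/dt = cos²(θ)/54 · 2 = 54/(54² + 96²) · 2
dθ/dt = 0.008902 rad/s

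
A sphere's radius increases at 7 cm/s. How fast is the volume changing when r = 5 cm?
700π cm³/s

V = (4/3)πr³
dV/dt = dV/dr · dr/dt = 4πr² · 7
At r = 5: dV/dt = 700π cm³/s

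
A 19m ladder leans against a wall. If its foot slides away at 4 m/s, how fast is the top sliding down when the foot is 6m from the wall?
24√13/65 ≈ 1.331 m/s

x² + y² = 19²
2x·dx/dt + 2y·dy/dt = 0
dy/dt = -x/y · dx/dt = -6/(5√13) · 4 = -24√13/65 m/s
The top is descending at 24√13/65 ≈ 1.331 m/s.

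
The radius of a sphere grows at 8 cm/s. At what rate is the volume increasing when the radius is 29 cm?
26912π cm³/s

V = (4/3)πr³
dV/dt = dV/dr · dr/dt = 4πr² · 8
At r = 29: dV/dt = 26912π cm³/s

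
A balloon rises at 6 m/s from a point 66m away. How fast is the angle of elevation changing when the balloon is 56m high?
0.052856 rad/s

tan(θ) = y/66
sec²(θ) · dθ/dt = (1/66) · dy/dt
dθ/dt = cos²(θ)/66 · 6 = 66/(66² + 56²) · 6
dθ/dt = 0.052856 rad/s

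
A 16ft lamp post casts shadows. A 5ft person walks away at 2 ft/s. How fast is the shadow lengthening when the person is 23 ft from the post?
10/11 ft/s

By similar triangles: 16/(x+s) = 5/s
Solving: s = 5x/11
ds/dt = 5/11 · dx/dt = 5/11 · 2 = 10/11 ft/s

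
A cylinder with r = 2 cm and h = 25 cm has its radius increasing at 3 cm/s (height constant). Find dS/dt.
174π cm²/s

S = 2πrh + 2πr² (lateral + bases)
dS/dt = (2πh + 4πr)·dr/dt = (2π·25 + 4π·2)·3
= 174π cm²/s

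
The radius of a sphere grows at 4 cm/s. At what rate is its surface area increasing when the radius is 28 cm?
896π cm²/s

S = 4πr²
dS/dt = dS/dr · dr/dt = 8πr · 4
At r = 28: dS/dt = 896π cm²/s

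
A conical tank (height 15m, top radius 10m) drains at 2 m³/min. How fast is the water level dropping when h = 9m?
1/(18π) ≈ 0.01768 m/min

r/h = 10/15, so r = (2/3)h
V = (1/3)πr²h = (1/3)π((2/3)h)²h = (4/27)πh³
dV/dh = (4/9)πh²
dh/dt = (dV/dt)/(dV/dh) = -2/((4/9)π·9²) = -1/(18π) m/min
The level is dropping at 1/(18π) ≈ 0.01768 m/min.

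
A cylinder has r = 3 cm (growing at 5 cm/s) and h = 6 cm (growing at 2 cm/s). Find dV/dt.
198π cm³/s

V = πr²h
dV/dt = 2πrh·dr/dt + πr²·dh/dt
= 2π(3)(6)(5) + π(3)²(2)
= 198π cm³/s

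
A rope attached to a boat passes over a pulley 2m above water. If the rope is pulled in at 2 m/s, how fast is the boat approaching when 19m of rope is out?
38√357/357 ≈ 2.011 m/s

rope² = x² + 2²
x = √(19² - 2²) = √357
dx/dt = (rope/x) · d(rope)/dt = (19/√357) · (-2) = -38√357/357 m/s
The boat approaches at 38√357/357 ≈ 2.011 m/s.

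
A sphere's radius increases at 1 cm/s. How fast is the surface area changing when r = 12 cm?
96π cm²/s

S = 4πr²
dS/dt = dS/dr · dr/dt = 8πr · 1
At r = 12: dS/dt = 96π cm²/s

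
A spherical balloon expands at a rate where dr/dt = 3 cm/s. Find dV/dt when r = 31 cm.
11532π cm³/s

V = (4/3)πr³
dV/dt = dV/dr · dr/dt = 4πr² · 3
At r = 31: dV/dt = 11532π cm³/s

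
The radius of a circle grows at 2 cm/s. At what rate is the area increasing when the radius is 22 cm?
88π cm²/s

A = πr²
dA/dt = 2πr · dr/dt = 2π(22)(2) = 88π cm²/s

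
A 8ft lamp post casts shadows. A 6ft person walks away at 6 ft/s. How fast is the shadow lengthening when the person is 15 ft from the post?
18 ft/s

By similar triangles: 8/(x+s) = 6/s
Solving: s = 6x/2
ds/dt = 6/2 · dx/dt = 3 · 6 = 18 ft/s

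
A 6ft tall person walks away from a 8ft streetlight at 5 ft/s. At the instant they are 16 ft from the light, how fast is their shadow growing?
15 ft/s

By similar triangles: 8/(x+s) = 6/s
Solving: s = 6x/2
ds/dt = 6/2 · dx/dt = 3 · 5 = 15 ft/s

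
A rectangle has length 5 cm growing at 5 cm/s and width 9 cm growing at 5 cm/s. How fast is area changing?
70 cm²/s

A = lw
dA/dt = w·dl/dt + l·dw/dt = 9·5 + 5·5 = 70 cm²/s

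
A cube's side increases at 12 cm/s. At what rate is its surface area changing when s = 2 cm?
288 cm²/s

A = 6s²
dA/dt = 12s · ds/dt = 12·2·12 = 288 cm²/s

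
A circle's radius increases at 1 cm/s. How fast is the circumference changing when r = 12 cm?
2π cm/s

C = 2πr
dC/dt = 2π · dr/dt = 2π · 1 = 2π cm/s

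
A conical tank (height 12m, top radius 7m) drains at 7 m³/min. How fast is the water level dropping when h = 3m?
16/(7π) ≈ 0.7276 m/min

r/h = 7/12, so r = (7/12)h
V = (1/3)πr²h = (1/3)π((7/12)h)²h = (49/432)πh³
dV/dh = (49/144)πh²
dh/dt = (dV/dt)/(dV/dh) = -7/((49/144)π·3²) = -16/(7π) m/min
The level is dropping at 16/(7π) ≈ 0.7276 m/min.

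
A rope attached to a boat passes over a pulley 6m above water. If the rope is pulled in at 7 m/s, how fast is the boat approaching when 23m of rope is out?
161√493/493 ≈ 7.251 m/s

rope² = x² + 6²
x = √(23² - 6²) = √493
dx/dt = (rope/x) · d(rope)/dt = (23/√493) · (-7) = -161√493/493 m/s
The boat approaches at 161√493/493 ≈ 7.251 m/s.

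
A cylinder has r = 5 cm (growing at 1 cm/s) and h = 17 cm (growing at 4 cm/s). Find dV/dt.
270π cm³/s

V = πr²h
dV/dt = 2πrh·dr/dt + πr²·dh/dt
= 2π(5)(17)(1) + π(5)²(4)
= 270π cm³/s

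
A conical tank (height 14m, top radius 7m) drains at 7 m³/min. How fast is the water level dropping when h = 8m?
7/(16π) ≈ 0.1393 m/min

r/h = 7/14, so r = (1/2)h
V = (1/3)πr²h = (1/3)π((1/2)h)²h = (1/12)πh³
dV/dh = (1/4)πh²
dh/dt = (dV/dt)/(dV/dh) = -7/((1/4)π·8²) = -7/(16π) m/min
The level is dropping at 7/(16π) ≈ 0.1393 m/min.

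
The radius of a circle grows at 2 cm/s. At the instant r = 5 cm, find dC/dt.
4π cm/s

C = 2πr
dC/dt = 2π · dr/dt = 2π · 2 = 4π cm/s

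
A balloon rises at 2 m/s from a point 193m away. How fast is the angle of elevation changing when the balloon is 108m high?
0.007892 rad/s

tan(θ) = y/193
sec²(θ) · dθ/dt = (1/193) · dy/dt
dθ/dt = cos²(θ)/193 · 2 = 193/(193² + 108²) · 2
dθ/dt = 0.007892 rad/s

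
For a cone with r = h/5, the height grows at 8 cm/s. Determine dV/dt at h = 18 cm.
2592π/25 cm³/s

V = (1/3)π(h/5)²h = πh³/75
dV/dt = πh²/25 · 8
At h = 18: dV/dt = 2592π/25 cm³/s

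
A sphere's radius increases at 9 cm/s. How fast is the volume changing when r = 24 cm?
20736π cm³/s

V = (4/3)πr³
dV/dt = dV/dr · dr/dt = 4πr² · 9
At r = 24: dV/dt = 20736π cm³/s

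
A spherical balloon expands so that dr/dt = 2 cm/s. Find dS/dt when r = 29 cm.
464π cm²/s

S = 4πr²
dS/dt = dS/dr · dr/dt = 8πr · 2
At r = 29: dS/dt = 464π cm²/s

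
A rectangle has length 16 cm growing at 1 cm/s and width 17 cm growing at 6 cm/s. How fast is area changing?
113 cm²/s

A = lw
dA/dt = w·dl/dt + l·dw/dt = 17·1 + 16·6 = 113 cm²/s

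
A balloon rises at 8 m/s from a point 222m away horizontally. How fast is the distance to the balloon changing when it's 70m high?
140√13546/6773 ≈ 2.406 m/s

z² = 222² + y²
z = √(222² + 70²) = 2√13546
dz/dt = y/z · dy/dt = 70/(2√13546) · 8 = 140√13546/6773 ≈ 2.406 m/s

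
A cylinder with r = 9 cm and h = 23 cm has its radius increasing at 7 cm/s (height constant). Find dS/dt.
574π cm²/s

S = 2πrh + 2πr² (lateral + bases)
dS/dt = (2πh + 4πr)·dr/dt = (2π·23 + 4π·9)·7
= 574π cm²/s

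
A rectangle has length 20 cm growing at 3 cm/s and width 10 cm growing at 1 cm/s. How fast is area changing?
50 cm²/s

A = lw
dA/dt = w·dl/dt + l·dw/dt = 10·3 + 20·1 = 50 cm²/s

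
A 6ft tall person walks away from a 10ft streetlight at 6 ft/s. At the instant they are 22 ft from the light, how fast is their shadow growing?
9 ft/s

By similar triangles: 10/(x+s) = 6/s
Solving: s = 6x/4
ds/dt = 6/4 · dx/dt = 3/2 · 6 = 9 ft/s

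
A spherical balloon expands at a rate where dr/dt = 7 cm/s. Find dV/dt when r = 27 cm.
20412π cm³/s

V = (4/3)πr³
dV/dt = dV/dr · dr/dt = 4πr² · 7
At r = 27: dV/dt = 20412π cm³/s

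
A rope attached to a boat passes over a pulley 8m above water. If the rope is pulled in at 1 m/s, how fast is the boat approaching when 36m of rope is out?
9√77/77 ≈ 1.026 m/s

rope² = x² + 8²
x = √(36² - 8²) = 4√77
dx/dt = (rope/x) · d(rope)/dt = (36/(4√77)) · (-1) = -9√77/77 m/s
The boat approaches at 9√77/77 ≈ 1.026 m/s.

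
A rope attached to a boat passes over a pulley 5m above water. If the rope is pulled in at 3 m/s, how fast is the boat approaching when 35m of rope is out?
7√3/4 ≈ 3.031 m/s

rope² = x² + 5²
x = √(35² - 5²) = 20√3
dx/dt = (rope/x) · d(rope)/dt = (35/(20√3)) · (-3) = -7√3/4 m/s
The boat approaches at 7√3/4 ≈ 3.031 m/s.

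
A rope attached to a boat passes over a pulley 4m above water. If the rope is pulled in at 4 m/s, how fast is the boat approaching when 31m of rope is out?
124√105/315 ≈ 4.034 m/s

rope² = x² + 4²
x = √(31² - 4²) = 3√105
dx/dt = (rope/x) · d(rope)/dt = (31/(3√105)) · (-4) = -124√105/315 m/s
The boat approaches at 124√105/315 ≈ 4.034 m/s.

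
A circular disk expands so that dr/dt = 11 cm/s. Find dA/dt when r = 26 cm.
572π cm²/s

A = πr²
dA/dt = 2πr · dr/dt = 2π(26)(11) = 572π cm²/s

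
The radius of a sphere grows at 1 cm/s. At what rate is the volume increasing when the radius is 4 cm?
64π cm³/s

V = (4/3)πr³
dV/dt = dV/dr · dr/dt = 4πr² · 1
At r = 4: dV/dt = 64π cm³/s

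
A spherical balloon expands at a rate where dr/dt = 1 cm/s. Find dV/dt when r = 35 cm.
4900π cm³/s

V = (4/3)πr³
dV/dt = dV/dr · dr/dt = 4πr² · 1
At r = 35: dV/dt = 4900π cm³/s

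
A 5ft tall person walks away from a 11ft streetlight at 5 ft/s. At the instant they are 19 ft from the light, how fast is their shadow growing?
25/6 ft/s

By similar triangles: 11/(x+s) = 5/s
Solving: s = 5x/6
ds/dt = 5/6 · dx/dt = 5/6 · 5 = 25/6 ft/s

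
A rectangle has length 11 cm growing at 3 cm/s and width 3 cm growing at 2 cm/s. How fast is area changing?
31 cm²/s

A = lw
dA/dt = w·dl/dt + l·dw/dt = 3·3 + 11·2 = 31 cm²/s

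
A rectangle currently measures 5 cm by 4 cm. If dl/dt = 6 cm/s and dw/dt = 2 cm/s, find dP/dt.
16 cm/s

P = 2(l + w)
dP/dt = 2(dl/dt + dw/dt) = 2(6 + 2) = 16 cm/s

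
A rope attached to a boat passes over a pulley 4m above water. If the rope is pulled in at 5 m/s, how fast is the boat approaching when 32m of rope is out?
40√7/21 ≈ 5.04 m/s

rope² = x² + 4²
x = √(32² - 4²) = 12√7
dx/dt = (rope/x) · d(rope)/dt = (32/(12√7)) · (-5) = -40√7/21 m/s
The boat approaches at 40√7/21 ≈ 5.04 m/s.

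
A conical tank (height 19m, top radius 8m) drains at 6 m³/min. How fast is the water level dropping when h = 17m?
1083/(9248π) ≈ 0.03728 m/min

r/h = 8/19, so r = (8/19)h
V = (1/3)πr²h = (1/3)π((8/19)h)²h = (64/1083)πh³
dV/dh = (64/361)πh²
dh/dt = (dV/dt)/(dV/dh) = -6/((64/361)π·17²) = -1083/(9248π) m/min
The level is dropping at 1083/(9248π) ≈ 0.03728 m/min.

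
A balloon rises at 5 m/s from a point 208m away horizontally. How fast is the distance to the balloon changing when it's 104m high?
√5 ≈ 2.236 m/s

z² = 208² + y²
z = √(208² + 104²) = 104√5
dz/dt = y/z · dy/dt = 104/(104√5) · 5 = √5 ≈ 2.236 m/s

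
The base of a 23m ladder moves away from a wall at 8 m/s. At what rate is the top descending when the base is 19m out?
38√42/21 ≈ 11.73 m/s

x² + y² = 23²
2x·dx/dt + 2y·dy/dt = 0
dy/dt = -x/y · dx/dt = -19/(2√42) · 8 = -38√42/21 m/s
The top is descending at 38√42/21 ≈ 11.73 m/s.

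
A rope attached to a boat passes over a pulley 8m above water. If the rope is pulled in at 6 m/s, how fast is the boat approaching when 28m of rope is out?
14√5/5 ≈ 6.261 m/s

rope² = x² + 8²
x = √(28² - 8²) = 12√5
dx/dt = (rope/x) · d(rope)/dt = (28/(12√5)) · (-6) = -14√5/5 m/s
The boat approaches at 14√5/5 ≈ 6.261 m/s.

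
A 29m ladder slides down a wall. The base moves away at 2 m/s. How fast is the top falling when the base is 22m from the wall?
44√357/357 ≈ 2.329 m/s

x² + y² = 29²
2x·dx/dt + 2y·dy/dt = 0
dy/dt = -x/y · dx/dt = -22/√357 · 2 = -44√357/357 m/s
The top is descending at 44√357/357 ≈ 2.329 m/s.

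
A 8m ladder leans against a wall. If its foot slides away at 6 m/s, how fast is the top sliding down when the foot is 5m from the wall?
10√39/13 ≈ 4.804 m/s

x² + y² = 8²
2x·dx/dt + 2y·dy/dt = 0
dy/dt = -x/y · dx/dt = -5/√39 · 6 = -10√39/13 m/s
The top is descending at 10√39/13 ≈ 4.804 m/s.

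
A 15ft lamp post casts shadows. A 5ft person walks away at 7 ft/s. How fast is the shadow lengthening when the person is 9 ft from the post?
7/2 ft/s

By similar triangles: 15/(x+s) = 5/s
Solving: s = 5x/10
ds/dt = 5/10 · dx/dt = 1/2 · 7 = 7/2 ft/s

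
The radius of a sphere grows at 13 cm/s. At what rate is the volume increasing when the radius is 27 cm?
37908π cm³/s

V = (4/3)πr³
dV/dt = dV/dr · dr/dt = 4πr² · 13
At r = 27: dV/dt = 37908π cm³/s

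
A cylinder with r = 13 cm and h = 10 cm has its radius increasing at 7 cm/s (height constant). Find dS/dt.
504π cm²/s

S = 2πrh + 2πr² (lateral + bases)
dS/dt = (2πh + 4πr)·dr/dt = (2π·10 + 4π·13)·7
= 504π cm²/s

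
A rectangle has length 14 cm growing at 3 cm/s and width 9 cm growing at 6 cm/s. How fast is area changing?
111 cm²/s

A = lw
dA/dt = w·dl/dt + l·dw/dt = 9·3 + 14·6 = 111 cm²/s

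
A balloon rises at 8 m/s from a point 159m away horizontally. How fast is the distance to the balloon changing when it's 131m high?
524√42442/21221 ≈ 5.087 m/s

z² = 159² + y²
z = √(159² + 131²) = √42442
dz/dt = y/z · dy/dt = 131/√42442 · 8 = 524√42442/21221 ≈ 5.087 m/s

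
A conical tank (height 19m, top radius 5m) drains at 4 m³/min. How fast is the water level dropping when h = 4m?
361/(100π) ≈ 1.149 m/min

r/h = 5/19, so r = (5/19)h
V = (1/3)πr²h = (1/3)π((5/19)h)²h = (25/1083)πh³
dV/dh = (25/361)πh²
dh/dt = (dV/dt)/(dV/dh) = -4/((25/361)π·4²) = -361/(100π) m/min
The level is dropping at 361/(100π) ≈ 1.149 m/min.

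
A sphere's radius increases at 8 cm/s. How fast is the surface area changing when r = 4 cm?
256π cm²/s

S = 4πr²
dS/dt = dS/dr · dr/dt = 8πr · 8
At r = 4: dS/dt = 256π cm²/s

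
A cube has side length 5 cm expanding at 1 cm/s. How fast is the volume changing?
75 cm³/s

V = s³
dV/dt = 3s² · ds/dt = 3·5²·1 = 75 cm³/s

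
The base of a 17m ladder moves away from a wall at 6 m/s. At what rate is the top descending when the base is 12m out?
72√145/145 ≈ 5.979 m/s

x² + y² = 17²
2x·dx/dt + 2y·dy/dt = 0
dy/dt = -x/y · dx/dt = -12/√145 · 6 = -72√145/145 m/s
The top is descending at 72√145/145 ≈ 5.979 m/s.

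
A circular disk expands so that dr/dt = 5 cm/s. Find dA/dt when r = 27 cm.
270π cm²/s

A = πr²
dA/dt = 2πr · dr/dt = 2π(27)(5) = 270π cm²/s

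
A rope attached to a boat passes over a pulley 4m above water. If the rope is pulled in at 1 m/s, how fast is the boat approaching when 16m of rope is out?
4√15/15 ≈ 1.033 m/s

rope² = x² + 4²
x = √(16² - 4²) = 4√15
dx/dt = (rope/x) · d(rope)/dt = (16/(4√15)) · (-1) = -4√15/15 m/s
The boat approaches at 4√15/15 ≈ 1.033 m/s.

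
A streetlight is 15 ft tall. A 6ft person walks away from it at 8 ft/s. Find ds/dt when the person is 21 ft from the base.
16/3 ft/s

By similar triangles: 15/(x+s) = 6/s
Solving: s = 6x/9
ds/dt = 6/9 · dx/dt = 2/3 · 8 = 16/3 ft/s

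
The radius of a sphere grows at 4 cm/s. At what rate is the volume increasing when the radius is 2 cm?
64π cm³/s

V = (4/3)πr³
dV/dt = dV/dr · dr/dt = 4πr² · 4
At r = 2: dV/dt = 64π cm³/s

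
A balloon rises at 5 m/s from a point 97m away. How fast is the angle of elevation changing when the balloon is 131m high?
0.018254 rad/s

tan(θ) = y/97
sec²(θ) · dθ/dt = (1/97) · dy/dt
dθ/dt = cos²(θ)/97 · 5 = 97/(97² + 131²) · 5
dθ/dt = 0.018254 rad/s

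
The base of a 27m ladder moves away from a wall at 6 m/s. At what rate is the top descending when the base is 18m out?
12√5/5 ≈ 5.367 m/s

x² + y² = 27²
2x·dx/dt + 2y·dy/dt = 0
dy/dt = -x/y · dx/dt = -18/(9√5) · 6 = -12√5/5 m/s
The top is descending at 12√5/5 ≈ 5.367 m/s.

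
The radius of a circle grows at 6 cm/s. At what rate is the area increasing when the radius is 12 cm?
144π cm²/s

A = πr²
dA/dt = 2πr · dr/dt = 2π(12)(6) = 144π cm²/s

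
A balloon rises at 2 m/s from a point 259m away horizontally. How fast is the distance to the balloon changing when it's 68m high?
136√71705/71705 ≈ 0.5079 m/s

z² = 259² + y²
z = √(259² + 68²) = √71705
dz/dt = y/z · dy/dt = 68/√71705 · 2 = 136√71705/71705 ≈ 0.5079 m/s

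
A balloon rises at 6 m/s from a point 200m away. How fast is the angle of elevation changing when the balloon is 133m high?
0.020801 rad/s

tan(θ) = y/200
sec²(θ) · dθ/dt = (1/200) · dy/dt
dθ/dt = cos²(θ)/200 · 6 = 200/(200² + 133²) · 6
dθ/dt = 0.020801 rad/s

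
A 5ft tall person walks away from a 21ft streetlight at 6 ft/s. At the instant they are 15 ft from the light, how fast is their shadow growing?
15/8 ft/s

By similar triangles: 21/(x+s) = 5/s
Solving: s = 5x/16
ds/dt = 5/16 · dx/dt = 5/16 · 6 = 15/8 ft/s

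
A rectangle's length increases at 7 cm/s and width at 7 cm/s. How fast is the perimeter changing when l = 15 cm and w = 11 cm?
28 cm/s

P = 2(l + w)
dP/dt = 2(dl/dt + dw/dt) = 2(7 + 7) = 28 cm/s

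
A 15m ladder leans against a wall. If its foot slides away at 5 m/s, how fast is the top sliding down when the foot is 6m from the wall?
10√21/21 ≈ 2.182 m/s

x² + y² = 15²
2x·dx/dt + 2y·dy/dt = 0
dy/dt = -x/y · dx/dt = -6/(3√21) · 5 = -10√21/21 m/s
The top is descending at 10√21/21 ≈ 2.182 m/s.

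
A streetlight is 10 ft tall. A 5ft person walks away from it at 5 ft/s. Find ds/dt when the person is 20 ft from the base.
5 ft/s

By similar triangles: 10/(x+s) = 5/s
Solving: s = 5x/5
ds/dt = 5/5 · dx/dt = 1 · 5 = 5 ft/s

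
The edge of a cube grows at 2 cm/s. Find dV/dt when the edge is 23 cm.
3174 cm³/s

V = s³
dV/dt = 3s² · ds/dt = 3·23²·2 = 3174 cm³/s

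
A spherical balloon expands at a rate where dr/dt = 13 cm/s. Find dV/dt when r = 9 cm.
4212π cm³/s

V = (4/3)πr³
dV/dt = dV/dr · dr/dt = 4πr² · 13
At r = 9: dV/dt = 4212π cm³/s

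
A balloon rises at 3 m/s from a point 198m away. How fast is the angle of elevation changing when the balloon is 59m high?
0.013916 rad/s

tan(θ) = y/198
sec²(θ) · dθ/dt = (1/198) · dy/dt
dθ/dt = cos²(θ)/198 · 3 = 198/(198² + 59²) · 3
dθ/dt = 0.013916 rad/s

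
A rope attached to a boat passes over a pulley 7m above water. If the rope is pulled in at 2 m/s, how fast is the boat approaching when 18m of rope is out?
36√11/55 ≈ 2.171 m/s

rope² = x² + 7²
x = √(18² - 7²) = 5√11
dx/dt = (rope/x) · d(rope)/dt = (18/(5√11)) · (-2) = -36√11/55 m/s
The boat approaches at 36√11/55 ≈ 2.171 m/s.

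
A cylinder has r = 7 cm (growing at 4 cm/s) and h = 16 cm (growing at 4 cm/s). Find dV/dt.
1092π cm³/s

V = πr²h
dV/dt = 2πrh·dr/dt + πr²·dh/dt
= 2π(7)(16)(4) + π(7)²(4)
= 1092π cm³/s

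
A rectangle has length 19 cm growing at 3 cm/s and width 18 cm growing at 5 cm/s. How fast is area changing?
149 cm²/s

A = lw
dA/dt = w·dl/dt + l·dw/dt = 18·3 + 19·5 = 149 cm²/s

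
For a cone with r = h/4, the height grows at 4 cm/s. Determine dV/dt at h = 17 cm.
289π/4 cm³/s

V = (1/3)π(h/4)²h = πh³/48
dV/dt = πh²/16 · 4
At h = 17: dV/dt = 289π/4 cm³/s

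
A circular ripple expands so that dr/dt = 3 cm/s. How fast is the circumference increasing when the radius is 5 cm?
6π cm/s

C = 2πr
dC/dt = 2π · dr/dt = 2π · 3 = 6π cm/s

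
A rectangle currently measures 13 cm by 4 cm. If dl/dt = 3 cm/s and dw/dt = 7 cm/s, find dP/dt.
20 cm/s

P = 2(l + w)
dP/dt = 2(dl/dt + dw/dt) = 2(3 + 7) = 20 cm/s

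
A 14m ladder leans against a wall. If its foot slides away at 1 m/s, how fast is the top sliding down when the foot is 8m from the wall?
4√33/33 ≈ 0.6963 m/s

x² + y² = 14²
2x·dx/dt + 2y·dy/dt = 0
dy/dt = -x/y · dx/dt = -8/(2√33) · 1 = -4√33/33 m/s
The top is descending at 4√33/33 ≈ 0.6963 m/s.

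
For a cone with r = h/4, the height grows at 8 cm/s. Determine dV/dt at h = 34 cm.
578π cm³/s

V = (1/3)π(h/4)²h = πh³/48
dV/dt = πh²/16 · 8
At h = 34: dV/dt = 578π cm³/s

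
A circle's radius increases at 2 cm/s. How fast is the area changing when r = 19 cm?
76π cm²/s

A = πr²
dA/dt = 2πr · dr/dt = 2π(19)(2) = 76π cm²/s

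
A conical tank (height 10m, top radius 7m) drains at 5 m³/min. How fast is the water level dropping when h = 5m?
20/(49π) ≈ 0.1299 m/min

r/h = 7/10, so r = (7/10)h
V = (1/3)πr²h = (1/3)π((7/10)h)²h = (49/300)πh³
dV/dh = (49/100)πh²
dh/dt = (dV/dt)/(dV/dh) = -5/((49/100)π·5²) = -20/(49π) m/min
The level is dropping at 20/(49π) ≈ 0.1299 m/min.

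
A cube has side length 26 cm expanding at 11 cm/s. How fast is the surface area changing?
3432 cm²/s

A = 6s²
dA/dt = 12s · ds/dt = 12·26·11 = 3432 cm²/s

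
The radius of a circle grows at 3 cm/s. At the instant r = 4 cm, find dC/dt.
6π cm/s

C = 2πr
dC/dt = 2π · dr/dt = 2π · 3 = 6π cm/s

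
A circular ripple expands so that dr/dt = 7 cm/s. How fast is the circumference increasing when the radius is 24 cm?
14π cm/s

C = 2πr
dC/dt = 2π · dr/dt = 2π · 7 = 14π cm/s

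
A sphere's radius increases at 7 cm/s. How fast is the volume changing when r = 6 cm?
1008π cm³/s

V = (4/3)πr³
dV/dt = dV/dr · dr/dt = 4πr² · 7
At r = 6: dV/dt = 1008π cm³/s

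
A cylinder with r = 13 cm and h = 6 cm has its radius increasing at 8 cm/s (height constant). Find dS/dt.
512π cm²/s

S = 2πrh + 2πr² (lateral + bases)
dS/dt = (2πh + 4πr)·dr/dt = (2π·6 + 4π·13)·8
= 512π cm²/s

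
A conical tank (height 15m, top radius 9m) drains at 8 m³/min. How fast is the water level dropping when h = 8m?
25/(72π) ≈ 0.1105 m/min

r/h = 9/15, so r = (3/5)h
V = (1/3)πr²h = (1/3)π((3/5)h)²h = (3/25)πh³
dV/dh = (9/25)πh²
dh/dt = (dV/dt)/(dV/dh) = -8/((9/25)π·8²) = -25/(72π) m/min
The level is dropping at 25/(72π) ≈ 0.1105 m/min.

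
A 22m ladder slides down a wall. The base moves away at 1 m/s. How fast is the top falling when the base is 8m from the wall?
4√105/105 ≈ 0.3904 m/s

x² + y² = 22²
2x·dx/dt + 2y·dy/dt = 0
dy/dt = -x/y · dx/dt = -8/(2√105) · 1 = -4√105/105 m/s
The top is descending at 4√105/105 ≈ 0.3904 m/s.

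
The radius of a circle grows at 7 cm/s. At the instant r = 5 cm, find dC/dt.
14π cm/s

C = 2πr
dC/dt = 2π · dr/dt = 2π · 7 = 14π cm/s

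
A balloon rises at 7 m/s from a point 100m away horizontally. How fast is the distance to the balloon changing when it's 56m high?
98√821/821 ≈ 3.42 m/s

z² = 100² + y²
z = √(100² + 56²) = 4√821
dz/dt = y/z · dy/dt = 56/(4√821) · 7 = 98√821/821 ≈ 3.42 m/s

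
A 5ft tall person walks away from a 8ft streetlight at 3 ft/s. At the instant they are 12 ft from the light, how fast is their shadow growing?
5 ft/s

By similar triangles: 8/(x+s) = 5/s
Solving: s = 5x/3
ds/dt = 5/3 · dx/dt = 5/3 · 3 = 5 ft/s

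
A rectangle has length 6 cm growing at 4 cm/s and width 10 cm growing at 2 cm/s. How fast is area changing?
52 cm²/s

A = lw
dA/dt = w·dl/dt + l·dw/dt = 10·4 + 6·2 = 52 cm²/s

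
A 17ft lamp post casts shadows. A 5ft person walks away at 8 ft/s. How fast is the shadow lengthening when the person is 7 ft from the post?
10/3 ft/s

By similar triangles: 17/(x+s) = 5/s
Solving: s = 5x/12
ds/dt = 5/12 · dx/dt = 5/12 · 8 = 10/3 ft/s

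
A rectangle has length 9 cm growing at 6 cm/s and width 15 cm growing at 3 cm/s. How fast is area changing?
117 cm²/s

A = lw
dA/dt = w·dl/dt + l·dw/dt = 15·6 + 9·3 = 117 cm²/s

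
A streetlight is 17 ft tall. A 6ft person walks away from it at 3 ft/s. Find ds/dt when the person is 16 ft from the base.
18/11 ft/s

By similar triangles: 17/(x+s) = 6/s
Solving: s = 6x/11
ds/dt = 6/11 · dx/dt = 6/11 · 3 = 18/11 ft/s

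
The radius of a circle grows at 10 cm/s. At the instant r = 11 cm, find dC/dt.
20π cm/s

C = 2πr
dC/dt = 2π · dr/dt = 2π · 10 = 20π cm/s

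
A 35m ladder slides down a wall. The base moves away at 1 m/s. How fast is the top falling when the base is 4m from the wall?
4√1209/1209 ≈ 0.115 m/s

x² + y² = 35²
2x·dx/dt + 2y·dy/dt = 0
dy/dt = -x/y · dx/dt = -4/√1209 · 1 = -4√1209/1209 m/s
The top is descending at 4√1209/1209 ≈ 0.115 m/s.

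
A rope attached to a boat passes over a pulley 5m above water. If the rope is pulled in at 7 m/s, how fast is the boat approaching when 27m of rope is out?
189√11/88 ≈ 7.123 m/s

rope² = x² + 5²
x = √(27² - 5²) = 8√11
dx/dt = (rope/x) · d(rope)/dt = (27/(8√11)) · (-7) = -189√11/88 m/s
The boat approaches at 189√11/88 ≈ 7.123 m/s.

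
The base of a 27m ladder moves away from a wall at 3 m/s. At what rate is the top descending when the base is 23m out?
69√2/20 ≈ 4.879 m/s

x² + y² = 27²
2x·dx/dt + 2y·dy/dt = 0
dy/dt = -x/y · dx/dt = -23/(10√2) · 3 = -69√2/20 m/s
The top is descending at 69√2/20 ≈ 4.879 m/s.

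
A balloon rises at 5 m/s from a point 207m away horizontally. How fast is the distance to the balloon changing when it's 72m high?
40√593/593 ≈ 1.643 m/s

z² = 207² + y²
z = √(207² + 72²) = 9√593
dz/dt = y/z · dy/dt = 72/(9√593) · 5 = 40√593/593 ≈ 1.643 m/s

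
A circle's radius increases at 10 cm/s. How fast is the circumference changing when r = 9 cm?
20π cm/s

C = 2πr
dC/dt = 2π · dr/dt = 2π · 10 = 20π cm/s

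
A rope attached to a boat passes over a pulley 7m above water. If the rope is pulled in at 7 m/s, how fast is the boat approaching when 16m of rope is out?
112√23/69 ≈ 7.785 m/s

rope² = x² + 7²
x = √(16² - 7²) = 3√23
dx/dt = (rope/x) · d(rope)/dt = (16/(3√23)) · (-7) = -112√23/69 m/s
The boat approaches at 112√23/69 ≈ 7.785 m/s.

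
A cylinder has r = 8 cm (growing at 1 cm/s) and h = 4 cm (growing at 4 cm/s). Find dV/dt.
320π cm³/s

V = πr²h
dV/dt = 2πrh·dr/dt + πr²·dh/dt
= 2π(8)(4)(1) + π(8)²(4)
= 320π cm³/s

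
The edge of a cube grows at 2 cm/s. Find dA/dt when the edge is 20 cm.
480 cm²/s

A = 6s²
dA/dt = 12s · ds/dt = 12·20·2 = 480 cm²/s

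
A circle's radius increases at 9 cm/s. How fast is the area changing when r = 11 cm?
198π cm²/s

A = πr²
dA/dt = 2πr · dr/dt = 2π(11)(9) = 198π cm²/s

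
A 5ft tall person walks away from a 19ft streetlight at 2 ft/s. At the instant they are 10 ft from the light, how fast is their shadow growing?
5/7 ft/s

By similar triangles: 19/(x+s) = 5/s
Solving: s = 5x/14
ds/dt = 5/14 · dx/dt = 5/14 · 2 = 5/7 ft/s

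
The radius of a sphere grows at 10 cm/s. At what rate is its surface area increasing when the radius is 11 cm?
880π cm²/s

S = 4πr²
dS/dt = dS/dr · dr/dt = 8πr · 10
At r = 11: dS/dt = 880π cm²/s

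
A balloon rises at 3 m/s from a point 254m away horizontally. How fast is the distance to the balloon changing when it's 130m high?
195√20354/20354 ≈ 1.367 m/s

z² = 254² + y²
z = √(254² + 130²) = 2√20354
dz/dt = y/z · dy/dt = 130/(2√20354) · 3 = 195√20354/20354 ≈ 1.367 m/s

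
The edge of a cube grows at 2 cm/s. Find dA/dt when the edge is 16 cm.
384 cm²/s

A = 6s²
dA/dt = 12s · ds/dt = 12·16·2 = 384 cm²/s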